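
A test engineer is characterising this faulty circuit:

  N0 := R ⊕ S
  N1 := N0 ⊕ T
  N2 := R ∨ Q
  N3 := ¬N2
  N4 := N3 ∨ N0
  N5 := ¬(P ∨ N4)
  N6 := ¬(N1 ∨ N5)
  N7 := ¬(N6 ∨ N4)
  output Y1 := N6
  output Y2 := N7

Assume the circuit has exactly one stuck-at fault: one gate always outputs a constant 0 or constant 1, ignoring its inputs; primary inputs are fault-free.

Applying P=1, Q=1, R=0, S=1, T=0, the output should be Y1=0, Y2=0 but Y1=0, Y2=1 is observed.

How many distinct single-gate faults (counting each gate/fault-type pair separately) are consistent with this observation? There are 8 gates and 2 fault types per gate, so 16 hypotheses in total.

2

Fault-free: N0=1, N1=1, N2=1, N3=0, N4=1, N5=0, N6=0, N7=0 → Y1=0, Y2=0. Observed Y1=0, Y2=1.
  N0: none of the 2 fault types match ✗
  N1: none of the 2 fault types match ✗
  N2: none of the 2 fault types match ✗
  N3: none of the 2 fault types match ✗
  N4: stuck-at-0 ✓; others ✗
  N5: none of the 2 fault types match ✗
  N6: none of the 2 fault types match ✗
  N7: stuck-at-1 ✓; others ✗
Consistent faults: {N4 stuck-at-0, N7 stuck-at-1} — 2 in all.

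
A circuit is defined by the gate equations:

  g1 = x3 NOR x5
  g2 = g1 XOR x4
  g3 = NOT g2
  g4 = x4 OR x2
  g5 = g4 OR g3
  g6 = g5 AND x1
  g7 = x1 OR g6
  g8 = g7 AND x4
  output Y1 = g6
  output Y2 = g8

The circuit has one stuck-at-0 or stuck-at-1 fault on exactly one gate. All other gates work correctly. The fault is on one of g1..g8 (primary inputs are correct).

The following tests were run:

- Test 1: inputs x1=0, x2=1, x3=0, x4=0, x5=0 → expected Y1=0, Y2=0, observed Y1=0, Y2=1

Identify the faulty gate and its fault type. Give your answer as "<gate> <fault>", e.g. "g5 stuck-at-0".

g8 stuck-at-1

Fault-free values for test 1 (x1=0, x2=1, x3=0, x4=0, x5=0): g1=1, g2=1, g3=0, g4=1, g5=1, g6=0, g7=0, g8=0, giving Y1=0, Y2=0. Observed Y1=0, Y2=1.
Test 1: faults giving observed Y1=0, Y2=1 are {g8 stuck-at-1}.
Only g8 stuck-at-1 is consistent with every test.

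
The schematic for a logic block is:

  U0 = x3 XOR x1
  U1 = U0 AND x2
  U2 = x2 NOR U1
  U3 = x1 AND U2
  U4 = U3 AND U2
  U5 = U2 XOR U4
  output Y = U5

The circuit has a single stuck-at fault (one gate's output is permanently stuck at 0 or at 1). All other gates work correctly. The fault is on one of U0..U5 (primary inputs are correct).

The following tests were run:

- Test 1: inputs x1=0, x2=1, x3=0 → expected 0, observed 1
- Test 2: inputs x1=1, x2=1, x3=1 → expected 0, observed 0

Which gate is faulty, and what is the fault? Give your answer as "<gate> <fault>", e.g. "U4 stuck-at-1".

Fault-free values for test 1 (x1=0, x2=1, x3=0): U0=0, U1=0, U2=0, U3=0, U4=0, U5=0, giving Y=0. Observed 1.
Test 1: faults giving observed 1 are {U2 stuck-at-1, U4 stuck-at-1, U5 stuck-at-1}.
Test 2 (x1=1, x2=1, x3=1): fault-free U0=0, U1=0, U2=0, U3=0, U4=0, U5=0 → 0; observed 0. Eliminates U4 stuck-at-1, U5 stuck-at-1.
Only U2 stuck-at-1 is consistent with every test.

U2 stuck-at-1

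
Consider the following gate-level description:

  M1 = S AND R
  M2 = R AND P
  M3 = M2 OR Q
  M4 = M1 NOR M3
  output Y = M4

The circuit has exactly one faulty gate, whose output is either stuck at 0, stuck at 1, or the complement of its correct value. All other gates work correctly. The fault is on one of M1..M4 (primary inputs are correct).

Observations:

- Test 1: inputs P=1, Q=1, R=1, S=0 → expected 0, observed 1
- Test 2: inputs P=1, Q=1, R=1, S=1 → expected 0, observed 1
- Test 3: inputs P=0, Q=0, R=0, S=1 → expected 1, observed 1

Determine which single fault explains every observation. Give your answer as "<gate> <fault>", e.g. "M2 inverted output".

M4 stuck-at-1

Fault-free values for test 1 (P=1, Q=1, R=1, S=0): M1=0, M2=1, M3=1, M4=0, giving Y=0. Observed 1.
Test 1: faults giving observed 1 are {M3 stuck-at-0, M3 inverted output, M4 stuck-at-1, M4 inverted output}.
Test 2 (P=1, Q=1, R=1, S=1): fault-free M1=1, M2=1, M3=1, M4=0 → 0; observed 1. Eliminates M3 stuck-at-0, M3 inverted output.
Test 3 (P=0, Q=0, R=0, S=1): fault-free M1=0, M2=0, M3=0, M4=1 → 1; observed 1. Eliminates M4 inverted output.
Only M4 stuck-at-1 is consistent with every test.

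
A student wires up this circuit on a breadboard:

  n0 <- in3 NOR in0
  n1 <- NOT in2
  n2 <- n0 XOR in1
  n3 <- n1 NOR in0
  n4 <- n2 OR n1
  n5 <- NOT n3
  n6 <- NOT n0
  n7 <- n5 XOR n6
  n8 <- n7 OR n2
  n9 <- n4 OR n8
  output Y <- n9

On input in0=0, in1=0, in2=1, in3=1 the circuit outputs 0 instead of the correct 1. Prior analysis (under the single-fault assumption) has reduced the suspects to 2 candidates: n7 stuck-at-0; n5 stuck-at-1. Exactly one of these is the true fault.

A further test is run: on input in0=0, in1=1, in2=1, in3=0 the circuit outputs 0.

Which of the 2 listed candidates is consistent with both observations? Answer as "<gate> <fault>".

Evaluate each candidate on input in0=0, in1=1, in2=1, in3=0:
  n7 stuck-at-0: n0=1, n1=0, n2=0, n3=1, n4=0, n5=0, n6=0, n7=0 [stuck-at-0], n8=0, n9=0 → 0 — matches
  n5 stuck-at-1: n0=1, n1=0, n2=0, n3=1, n4=0, n5=1 [stuck-at-1], n6=0, n7=1, n8=1, n9=1 → 1 — eliminated
Only n7 stuck-at-0 reproduces the observed 0.

n7 stuck-at-0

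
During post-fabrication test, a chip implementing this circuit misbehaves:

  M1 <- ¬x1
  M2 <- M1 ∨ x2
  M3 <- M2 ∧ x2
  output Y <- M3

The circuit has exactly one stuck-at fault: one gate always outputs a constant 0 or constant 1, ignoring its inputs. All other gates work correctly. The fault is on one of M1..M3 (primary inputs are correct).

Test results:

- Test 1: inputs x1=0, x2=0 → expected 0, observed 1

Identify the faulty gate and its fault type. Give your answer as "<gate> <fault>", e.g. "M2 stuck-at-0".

M3 stuck-at-1

Fault-free values for test 1 (x1=0, x2=0): M1=1, M2=1, M3=0, giving Y=0. Observed 1.
Test 1: faults giving observed 1 are {M3 stuck-at-1}.
Only M3 stuck-at-1 is consistent with every test.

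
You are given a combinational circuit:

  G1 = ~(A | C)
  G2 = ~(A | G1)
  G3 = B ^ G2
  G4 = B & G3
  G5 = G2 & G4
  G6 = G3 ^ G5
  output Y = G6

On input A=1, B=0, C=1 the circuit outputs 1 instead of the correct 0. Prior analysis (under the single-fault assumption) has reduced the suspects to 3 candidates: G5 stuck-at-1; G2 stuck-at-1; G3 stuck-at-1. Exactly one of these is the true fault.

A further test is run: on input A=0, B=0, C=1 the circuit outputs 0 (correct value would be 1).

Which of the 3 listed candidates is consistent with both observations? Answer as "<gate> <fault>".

G5 stuck-at-1

Evaluate each candidate on input A=0, B=0, C=1:
  G5 stuck-at-1: G1=0, G2=1, G3=1, G4=0, G5=1 [stuck-at-1], G6=0 → 0 — matches
  G2 stuck-at-1: G1=0, G2=1 [stuck-at-1], G3=1, G4=0, G5=0, G6=1 → 1 — eliminated
  G3 stuck-at-1: G1=0, G2=1, G3=1 [stuck-at-1], G4=0, G5=0, G6=1 → 1 — eliminated
Only G5 stuck-at-1 reproduces the observed 0.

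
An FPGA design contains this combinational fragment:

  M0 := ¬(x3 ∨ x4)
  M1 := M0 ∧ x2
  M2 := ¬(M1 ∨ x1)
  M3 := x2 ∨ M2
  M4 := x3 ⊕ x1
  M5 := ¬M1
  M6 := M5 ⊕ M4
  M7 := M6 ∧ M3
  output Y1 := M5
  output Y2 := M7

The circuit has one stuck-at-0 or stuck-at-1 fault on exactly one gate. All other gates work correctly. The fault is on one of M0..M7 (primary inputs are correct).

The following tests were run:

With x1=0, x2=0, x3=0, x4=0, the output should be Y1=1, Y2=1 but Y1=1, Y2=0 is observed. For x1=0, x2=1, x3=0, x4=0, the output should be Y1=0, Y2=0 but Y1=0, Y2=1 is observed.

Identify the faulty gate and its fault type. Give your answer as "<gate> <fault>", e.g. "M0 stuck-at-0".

Fault-free values for test 1 (x1=0, x2=0, x3=0, x4=0): M0=1, M1=0, M2=1, M3=1, M4=0, M5=1, M6=1, M7=1, giving Y1=1, Y2=1. Observed Y1=1, Y2=0.
Test 1: faults giving observed Y1=1, Y2=0 are {M2 stuck-at-0, M3 stuck-at-0, M4 stuck-at-1, M6 stuck-at-0, M7 stuck-at-0}.
Test 2 (x1=0, x2=1, x3=0, x4=0): fault-free M0=1, M1=1, M2=0, M3=1, M4=0, M5=0, M6=0, M7=0 → Y1=0, Y2=0; observed Y1=0, Y2=1. Eliminates M2 stuck-at-0, M3 stuck-at-0, M6 stuck-at-0, M7 stuck-at-0.
Only M4 stuck-at-1 is consistent with every test.

M4 stuck-at-1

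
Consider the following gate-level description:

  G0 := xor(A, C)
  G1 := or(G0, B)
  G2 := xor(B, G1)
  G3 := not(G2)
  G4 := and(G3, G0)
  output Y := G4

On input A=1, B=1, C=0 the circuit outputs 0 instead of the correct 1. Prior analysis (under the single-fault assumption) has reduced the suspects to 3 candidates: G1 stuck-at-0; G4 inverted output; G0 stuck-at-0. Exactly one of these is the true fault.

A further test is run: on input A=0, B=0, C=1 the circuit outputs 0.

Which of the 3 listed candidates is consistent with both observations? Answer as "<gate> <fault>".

Evaluate each candidate on input A=0, B=0, C=1:
  G1 stuck-at-0: G0=1, G1=0 [stuck-at-0], G2=0, G3=1, G4=1 → 1 — eliminated
  G4 inverted output: G0=1, G1=1, G2=1, G3=0, G4=1 [inverted output] → 1 — eliminated
  G0 stuck-at-0: G0=0 [stuck-at-0], G1=0, G2=0, G3=1, G4=0 → 0 — matches
Only G0 stuck-at-0 reproduces the observed 0.

G0 stuck-at-0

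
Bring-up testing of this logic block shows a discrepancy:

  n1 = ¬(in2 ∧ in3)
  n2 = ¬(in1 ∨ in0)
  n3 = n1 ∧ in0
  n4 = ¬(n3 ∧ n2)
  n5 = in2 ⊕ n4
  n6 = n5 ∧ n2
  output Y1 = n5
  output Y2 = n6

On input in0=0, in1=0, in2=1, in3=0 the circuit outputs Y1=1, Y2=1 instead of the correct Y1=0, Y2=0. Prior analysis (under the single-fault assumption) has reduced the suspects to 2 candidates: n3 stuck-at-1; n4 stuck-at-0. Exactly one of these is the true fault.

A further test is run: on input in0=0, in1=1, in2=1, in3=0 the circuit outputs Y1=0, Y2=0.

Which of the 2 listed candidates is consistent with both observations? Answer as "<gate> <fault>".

n3 stuck-at-1

Evaluate each candidate on input in0=0, in1=1, in2=1, in3=0:
  n3 stuck-at-1: n1=1, n2=0, n3=1 [stuck-at-1], n4=1, n5=0, n6=0 → Y1=0, Y2=0 — matches
  n4 stuck-at-0: n1=1, n2=0, n3=0, n4=0 [stuck-at-0], n5=1, n6=0 → Y1=1, Y2=0 — eliminated
Only n3 stuck-at-1 reproduces the observed Y1=0, Y2=0.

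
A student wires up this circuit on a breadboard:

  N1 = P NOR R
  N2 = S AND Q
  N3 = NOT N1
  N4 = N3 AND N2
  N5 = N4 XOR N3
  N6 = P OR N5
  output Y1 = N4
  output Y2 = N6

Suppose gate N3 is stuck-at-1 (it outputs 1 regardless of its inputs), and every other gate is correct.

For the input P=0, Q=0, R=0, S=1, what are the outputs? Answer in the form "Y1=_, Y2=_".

Propagate with N3 forced: N1=1, N2=0, N3=1 [stuck-at-1], N4=0, N5=1, N6=1.
So the outputs are Y1=0, Y2=1. (Without the fault they would be Y1=0, Y2=0.)

Y1=0, Y2=1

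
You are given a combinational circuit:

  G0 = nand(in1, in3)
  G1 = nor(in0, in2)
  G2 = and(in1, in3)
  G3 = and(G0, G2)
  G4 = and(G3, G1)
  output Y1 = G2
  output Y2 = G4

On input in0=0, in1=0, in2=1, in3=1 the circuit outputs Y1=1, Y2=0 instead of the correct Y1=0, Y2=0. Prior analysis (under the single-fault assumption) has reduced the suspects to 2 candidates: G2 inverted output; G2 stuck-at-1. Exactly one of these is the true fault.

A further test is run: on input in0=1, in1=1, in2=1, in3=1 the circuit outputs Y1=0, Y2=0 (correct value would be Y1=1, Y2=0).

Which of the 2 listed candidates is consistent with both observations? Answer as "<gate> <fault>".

Evaluate each candidate on input in0=1, in1=1, in2=1, in3=1:
  G2 inverted output: G0=0, G1=0, G2=0 [inverted output], G3=0, G4=0 → Y1=0, Y2=0 — matches
  G2 stuck-at-1: G0=0, G1=0, G2=1 [stuck-at-1], G3=0, G4=0 → Y1=1, Y2=0 — eliminated
Only G2 inverted output reproduces the observed Y1=0, Y2=0.

G2 inverted output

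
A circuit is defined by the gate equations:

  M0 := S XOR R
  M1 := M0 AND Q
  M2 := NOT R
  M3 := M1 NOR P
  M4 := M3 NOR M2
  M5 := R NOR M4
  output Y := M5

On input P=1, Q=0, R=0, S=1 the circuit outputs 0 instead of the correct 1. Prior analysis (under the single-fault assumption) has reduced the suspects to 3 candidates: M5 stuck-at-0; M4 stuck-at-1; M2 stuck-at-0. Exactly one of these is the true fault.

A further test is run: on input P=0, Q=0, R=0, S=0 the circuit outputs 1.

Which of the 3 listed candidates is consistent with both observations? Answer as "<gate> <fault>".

Evaluate each candidate on input P=0, Q=0, R=0, S=0:
  M5 stuck-at-0: M0=0, M1=0, M2=1, M3=1, M4=0, M5=0 [stuck-at-0] → 0 — eliminated
  M4 stuck-at-1: M0=0, M1=0, M2=1, M3=1, M4=1 [stuck-at-1], M5=0 → 0 — eliminated
  M2 stuck-at-0: M0=0, M1=0, M2=0 [stuck-at-0], M3=1, M4=0, M5=1 → 1 — matches
Only M2 stuck-at-0 reproduces the observed 1.

M2 stuck-at-0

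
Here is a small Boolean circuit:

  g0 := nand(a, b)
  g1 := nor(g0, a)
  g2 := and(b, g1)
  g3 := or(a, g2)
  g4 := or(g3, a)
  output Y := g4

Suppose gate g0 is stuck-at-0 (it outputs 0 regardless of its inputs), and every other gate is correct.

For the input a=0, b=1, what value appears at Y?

Propagate with g0 forced: g0=0 [stuck-at-0], g1=1, g2=1, g3=1, g4=1.
So Y = 1. (Without the fault it would be 0.)

1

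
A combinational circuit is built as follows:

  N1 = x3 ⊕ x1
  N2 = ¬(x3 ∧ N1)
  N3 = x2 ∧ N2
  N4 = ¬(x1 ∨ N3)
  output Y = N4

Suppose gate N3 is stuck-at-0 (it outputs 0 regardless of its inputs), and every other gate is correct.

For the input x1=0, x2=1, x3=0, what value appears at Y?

1

Propagate with N3 forced: N1=0, N2=1, N3=0 [stuck-at-0], N4=1.
So Y = 1. (Without the fault it would be 0.)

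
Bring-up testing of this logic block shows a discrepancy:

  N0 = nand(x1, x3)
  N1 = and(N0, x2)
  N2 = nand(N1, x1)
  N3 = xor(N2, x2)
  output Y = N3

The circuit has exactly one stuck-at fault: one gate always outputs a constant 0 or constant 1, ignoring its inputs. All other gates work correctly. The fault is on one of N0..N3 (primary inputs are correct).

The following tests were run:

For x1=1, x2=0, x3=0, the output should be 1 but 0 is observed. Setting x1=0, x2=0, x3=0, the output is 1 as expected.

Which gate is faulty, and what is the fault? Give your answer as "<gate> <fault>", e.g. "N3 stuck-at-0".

Fault-free values for test 1 (x1=1, x2=0, x3=0): N0=1, N1=0, N2=1, N3=1, giving Y=1. Observed 0.
Test 1: faults giving observed 0 are {N1 stuck-at-1, N2 stuck-at-0, N3 stuck-at-0}.
Test 2 (x1=0, x2=0, x3=0): fault-free N0=1, N1=0, N2=1, N3=1 → 1; observed 1. Eliminates N2 stuck-at-0, N3 stuck-at-0.
Only N1 stuck-at-1 is consistent with every test.

N1 stuck-at-1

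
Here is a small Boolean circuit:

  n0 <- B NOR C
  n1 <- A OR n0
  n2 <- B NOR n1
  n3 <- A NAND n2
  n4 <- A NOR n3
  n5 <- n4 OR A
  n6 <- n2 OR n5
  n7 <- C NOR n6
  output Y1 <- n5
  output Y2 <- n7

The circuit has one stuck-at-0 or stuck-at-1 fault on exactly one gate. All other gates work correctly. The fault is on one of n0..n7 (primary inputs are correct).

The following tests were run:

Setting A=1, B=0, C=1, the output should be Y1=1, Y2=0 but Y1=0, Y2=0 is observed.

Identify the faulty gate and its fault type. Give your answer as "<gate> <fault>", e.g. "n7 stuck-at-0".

Fault-free values for test 1 (A=1, B=0, C=1): n0=0, n1=1, n2=0, n3=1, n4=0, n5=1, n6=1, n7=0, giving Y1=1, Y2=0. Observed Y1=0, Y2=0.
Test 1: faults giving observed Y1=0, Y2=0 are {n5 stuck-at-0}.
Only n5 stuck-at-0 is consistent with every test.

n5 stuck-at-0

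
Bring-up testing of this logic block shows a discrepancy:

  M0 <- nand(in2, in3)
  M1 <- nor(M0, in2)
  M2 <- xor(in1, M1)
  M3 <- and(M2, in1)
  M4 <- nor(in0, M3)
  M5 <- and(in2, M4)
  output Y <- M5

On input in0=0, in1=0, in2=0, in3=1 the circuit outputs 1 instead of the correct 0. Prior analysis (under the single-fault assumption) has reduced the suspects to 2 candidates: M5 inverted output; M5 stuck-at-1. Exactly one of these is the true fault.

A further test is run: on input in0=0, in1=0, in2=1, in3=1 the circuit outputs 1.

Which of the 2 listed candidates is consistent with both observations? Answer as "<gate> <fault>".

M5 stuck-at-1

Evaluate each candidate on input in0=0, in1=0, in2=1, in3=1:
  M5 inverted output: M0=0, M1=0, M2=0, M3=0, M4=1, M5=0 [inverted output] → 0 — eliminated
  M5 stuck-at-1: M0=0, M1=0, M2=0, M3=0, M4=1, M5=1 [stuck-at-1] → 1 — matches
Only M5 stuck-at-1 reproduces the observed 1.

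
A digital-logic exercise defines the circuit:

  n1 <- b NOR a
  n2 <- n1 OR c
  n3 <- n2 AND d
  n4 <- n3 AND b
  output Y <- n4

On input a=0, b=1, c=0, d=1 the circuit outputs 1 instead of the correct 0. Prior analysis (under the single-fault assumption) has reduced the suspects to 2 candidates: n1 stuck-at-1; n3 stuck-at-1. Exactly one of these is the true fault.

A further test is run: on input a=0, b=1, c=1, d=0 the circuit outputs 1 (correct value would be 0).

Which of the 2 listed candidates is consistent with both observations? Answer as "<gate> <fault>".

n3 stuck-at-1

Evaluate each candidate on input a=0, b=1, c=1, d=0:
  n1 stuck-at-1: n1=1 [stuck-at-1], n2=1, n3=0, n4=0 → 0 — eliminated
  n3 stuck-at-1: n1=0, n2=1, n3=1 [stuck-at-1], n4=1 → 1 — matches
Only n3 stuck-at-1 reproduces the observed 1.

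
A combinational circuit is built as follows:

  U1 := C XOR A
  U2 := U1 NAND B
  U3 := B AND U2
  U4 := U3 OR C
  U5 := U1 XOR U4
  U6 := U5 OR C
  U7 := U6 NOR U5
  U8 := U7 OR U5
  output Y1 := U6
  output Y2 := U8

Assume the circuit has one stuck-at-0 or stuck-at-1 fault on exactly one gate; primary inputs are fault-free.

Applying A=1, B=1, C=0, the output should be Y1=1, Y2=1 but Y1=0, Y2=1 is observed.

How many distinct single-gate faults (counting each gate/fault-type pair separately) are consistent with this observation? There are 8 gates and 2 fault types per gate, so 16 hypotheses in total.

Fault-free: U1=1, U2=0, U3=0, U4=0, U5=1, U6=1, U7=0, U8=1 → Y1=1, Y2=1. Observed Y1=0, Y2=1.
  U1: none of the 2 fault types match ✗
  U2: stuck-at-1 ✓; others ✗
  U3: stuck-at-1 ✓; others ✗
  U4: stuck-at-1 ✓; others ✗
  U5: stuck-at-0 ✓; others ✗
  U6: stuck-at-0 ✓; others ✗
  U7: none of the 2 fault types match ✗
  U8: none of the 2 fault types match ✗
Consistent faults: {U2 stuck-at-1, U3 stuck-at-1, U4 stuck-at-1, U5 stuck-at-0, U6 stuck-at-0} — 5 in all.

5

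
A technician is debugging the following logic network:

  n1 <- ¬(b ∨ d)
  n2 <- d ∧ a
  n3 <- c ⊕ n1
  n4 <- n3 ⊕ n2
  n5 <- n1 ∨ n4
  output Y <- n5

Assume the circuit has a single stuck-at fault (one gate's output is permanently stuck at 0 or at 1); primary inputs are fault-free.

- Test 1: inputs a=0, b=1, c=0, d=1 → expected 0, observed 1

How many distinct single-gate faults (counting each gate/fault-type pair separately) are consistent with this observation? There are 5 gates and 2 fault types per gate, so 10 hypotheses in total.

5

Fault-free: n1=0, n2=0, n3=0, n4=0, n5=0 → 0. Observed 1.
  n1 stuck-at-0: output 0 ✗
  n1 stuck-at-1: output 1 ✓
  n2 stuck-at-0: output 0 ✗
  n2 stuck-at-1: output 1 ✓
  n3 stuck-at-0: output 0 ✗
  n3 stuck-at-1: output 1 ✓
  n4 stuck-at-0: output 0 ✗
  n4 stuck-at-1: output 1 ✓
  n5 stuck-at-0: output 0 ✗
  n5 stuck-at-1: output 1 ✓
Consistent faults: {n1 stuck-at-1, n2 stuck-at-1, n3 stuck-at-1, n4 stuck-at-1, n5 stuck-at-1} — 5 in all.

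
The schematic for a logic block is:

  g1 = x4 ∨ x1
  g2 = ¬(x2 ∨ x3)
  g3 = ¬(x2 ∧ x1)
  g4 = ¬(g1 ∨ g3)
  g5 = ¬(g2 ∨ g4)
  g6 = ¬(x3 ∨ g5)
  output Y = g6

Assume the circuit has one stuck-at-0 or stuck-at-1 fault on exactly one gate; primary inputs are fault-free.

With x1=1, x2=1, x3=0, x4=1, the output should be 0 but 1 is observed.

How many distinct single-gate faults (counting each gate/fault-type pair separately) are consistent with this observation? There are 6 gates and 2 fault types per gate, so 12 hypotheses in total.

Fault-free: g1=1, g2=0, g3=0, g4=0, g5=1, g6=0 → 0. Observed 1.
  g1 stuck-at-0: output 1 ✓
  g1 stuck-at-1: output 0 ✗
  g2 stuck-at-0: output 0 ✗
  g2 stuck-at-1: output 1 ✓
  g3 stuck-at-0: output 0 ✗
  g3 stuck-at-1: output 0 ✗
  g4 stuck-at-0: output 0 ✗
  g4 stuck-at-1: output 1 ✓
  g5 stuck-at-0: output 1 ✓
  g5 stuck-at-1: output 0 ✗
  g6 stuck-at-0: output 0 ✗
  g6 stuck-at-1: output 1 ✓
Consistent faults: {g1 stuck-at-0, g2 stuck-at-1, g4 stuck-at-1, g5 stuck-at-0, g6 stuck-at-1} — 5 in all.

5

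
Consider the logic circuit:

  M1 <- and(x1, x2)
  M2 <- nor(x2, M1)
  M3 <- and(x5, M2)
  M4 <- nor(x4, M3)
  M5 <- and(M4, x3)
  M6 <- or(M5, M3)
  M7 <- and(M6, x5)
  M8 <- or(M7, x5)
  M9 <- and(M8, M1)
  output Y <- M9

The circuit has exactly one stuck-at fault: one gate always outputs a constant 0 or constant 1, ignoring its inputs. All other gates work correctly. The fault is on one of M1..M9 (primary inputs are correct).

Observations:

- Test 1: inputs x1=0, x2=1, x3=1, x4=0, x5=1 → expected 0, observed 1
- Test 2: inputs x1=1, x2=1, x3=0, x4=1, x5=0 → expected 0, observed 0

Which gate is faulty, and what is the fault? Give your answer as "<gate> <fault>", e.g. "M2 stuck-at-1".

Fault-free values for test 1 (x1=0, x2=1, x3=1, x4=0, x5=1): M1=0, M2=0, M3=0, M4=1, M5=1, M6=1, M7=1, M8=1, M9=0, giving Y=0. Observed 1.
Test 1: faults giving observed 1 are {M1 stuck-at-1, M9 stuck-at-1}.
Test 2 (x1=1, x2=1, x3=0, x4=1, x5=0): fault-free M1=1, M2=0, M3=0, M4=0, M5=0, M6=0, M7=0, M8=0, M9=0 → 0; observed 0. Eliminates M9 stuck-at-1.
Only M1 stuck-at-1 is consistent with every test.

M1 stuck-at-1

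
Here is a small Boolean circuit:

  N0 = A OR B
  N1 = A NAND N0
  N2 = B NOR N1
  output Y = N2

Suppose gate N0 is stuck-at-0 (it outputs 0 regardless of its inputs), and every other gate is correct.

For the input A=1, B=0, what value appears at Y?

Propagate with N0 forced: N0=0 [stuck-at-0], N1=1, N2=0.
So Y = 0. (Without the fault it would be 1.)

0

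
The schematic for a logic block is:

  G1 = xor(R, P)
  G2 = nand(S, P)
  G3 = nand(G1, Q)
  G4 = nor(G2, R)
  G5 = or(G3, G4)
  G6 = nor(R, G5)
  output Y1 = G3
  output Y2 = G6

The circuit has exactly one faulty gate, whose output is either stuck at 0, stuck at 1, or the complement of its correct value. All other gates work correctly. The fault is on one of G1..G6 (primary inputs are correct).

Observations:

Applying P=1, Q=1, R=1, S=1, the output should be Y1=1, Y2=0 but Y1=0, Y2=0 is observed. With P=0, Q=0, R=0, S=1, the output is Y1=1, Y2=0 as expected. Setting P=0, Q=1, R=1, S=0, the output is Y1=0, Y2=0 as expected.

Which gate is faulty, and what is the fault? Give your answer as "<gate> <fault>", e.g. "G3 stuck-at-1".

G1 stuck-at-1

Fault-free values for test 1 (P=1, Q=1, R=1, S=1): G1=0, G2=0, G3=1, G4=0, G5=1, G6=0, giving Y1=1, Y2=0. Observed Y1=0, Y2=0.
Test 1: faults giving observed Y1=0, Y2=0 are {G1 stuck-at-1, G1 inverted output, G3 stuck-at-0, G3 inverted output}.
Test 2 (P=0, Q=0, R=0, S=1): fault-free G1=0, G2=1, G3=1, G4=0, G5=1, G6=0 → Y1=1, Y2=0; observed Y1=1, Y2=0. Eliminates G3 stuck-at-0, G3 inverted output.
Test 3 (P=0, Q=1, R=1, S=0): fault-free G1=1, G2=1, G3=0, G4=0, G5=0, G6=0 → Y1=0, Y2=0; observed Y1=0, Y2=0. Eliminates G1 inverted output.
Only G1 stuck-at-1 is consistent with every test.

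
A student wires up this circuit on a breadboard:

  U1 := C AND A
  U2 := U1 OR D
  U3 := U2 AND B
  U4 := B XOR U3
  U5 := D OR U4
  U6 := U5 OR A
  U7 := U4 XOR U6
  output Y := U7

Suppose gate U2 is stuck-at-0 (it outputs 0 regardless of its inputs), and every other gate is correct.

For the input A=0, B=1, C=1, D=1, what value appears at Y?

0

Propagate with U2 forced: U1=0, U2=0 [stuck-at-0], U3=0, U4=1, U5=1, U6=1, U7=0.
So Y = 0. (Without the fault it would be 1.)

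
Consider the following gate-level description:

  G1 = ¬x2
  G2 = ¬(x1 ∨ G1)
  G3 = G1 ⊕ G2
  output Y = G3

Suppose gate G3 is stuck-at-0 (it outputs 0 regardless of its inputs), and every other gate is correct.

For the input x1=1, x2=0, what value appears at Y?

Propagate with G3 forced: G1=1, G2=0, G3=0 [stuck-at-0].
So Y = 0. (Without the fault it would be 1.)

0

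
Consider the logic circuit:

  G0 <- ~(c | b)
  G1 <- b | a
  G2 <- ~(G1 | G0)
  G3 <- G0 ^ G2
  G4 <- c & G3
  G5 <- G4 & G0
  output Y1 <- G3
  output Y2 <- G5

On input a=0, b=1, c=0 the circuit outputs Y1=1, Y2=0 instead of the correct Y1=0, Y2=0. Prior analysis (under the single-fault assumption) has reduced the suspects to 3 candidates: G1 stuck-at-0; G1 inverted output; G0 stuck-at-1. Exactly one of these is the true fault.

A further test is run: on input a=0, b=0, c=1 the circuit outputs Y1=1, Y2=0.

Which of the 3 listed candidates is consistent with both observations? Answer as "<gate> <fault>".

Evaluate each candidate on input a=0, b=0, c=1:
  G1 stuck-at-0: G0=0, G1=0 [stuck-at-0], G2=1, G3=1, G4=1, G5=0 → Y1=1, Y2=0 — matches
  G1 inverted output: G0=0, G1=1 [inverted output], G2=0, G3=0, G4=0, G5=0 → Y1=0, Y2=0 — eliminated
  G0 stuck-at-1: G0=1 [stuck-at-1], G1=0, G2=0, G3=1, G4=1, G5=1 → Y1=1, Y2=1 — eliminated
Only G1 stuck-at-0 reproduces the observed Y1=1, Y2=0.

G1 stuck-at-0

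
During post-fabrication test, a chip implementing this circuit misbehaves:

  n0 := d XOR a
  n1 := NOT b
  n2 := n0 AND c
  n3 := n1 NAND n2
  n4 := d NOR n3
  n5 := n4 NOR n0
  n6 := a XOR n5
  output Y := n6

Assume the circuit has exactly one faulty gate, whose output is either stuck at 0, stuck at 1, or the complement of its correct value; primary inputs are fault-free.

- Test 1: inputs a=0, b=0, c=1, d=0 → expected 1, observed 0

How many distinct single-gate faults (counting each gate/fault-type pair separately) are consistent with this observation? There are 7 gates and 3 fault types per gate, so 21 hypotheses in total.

Fault-free: n0=0, n1=1, n2=0, n3=1, n4=0, n5=1, n6=1 → 1. Observed 0.
  n0: stuck-at-1, inverted output ✓; others ✗
  n1: none of the 3 fault types match ✗
  n2: stuck-at-1, inverted output ✓; others ✗
  n3: stuck-at-0, inverted output ✓; others ✗
  n4: stuck-at-1, inverted output ✓; others ✗
  n5: stuck-at-0, inverted output ✓; others ✗
  n6: stuck-at-0, inverted output ✓; others ✗
Consistent faults: {n0 stuck-at-1, n0 inverted output, n2 stuck-at-1, n2 inverted output, n3 stuck-at-0, n3 inverted output, n4 stuck-at-1, n4 inverted output, n5 stuck-at-0, n5 inverted output, n6 stuck-at-0, n6 inverted output} — 12 in all.

12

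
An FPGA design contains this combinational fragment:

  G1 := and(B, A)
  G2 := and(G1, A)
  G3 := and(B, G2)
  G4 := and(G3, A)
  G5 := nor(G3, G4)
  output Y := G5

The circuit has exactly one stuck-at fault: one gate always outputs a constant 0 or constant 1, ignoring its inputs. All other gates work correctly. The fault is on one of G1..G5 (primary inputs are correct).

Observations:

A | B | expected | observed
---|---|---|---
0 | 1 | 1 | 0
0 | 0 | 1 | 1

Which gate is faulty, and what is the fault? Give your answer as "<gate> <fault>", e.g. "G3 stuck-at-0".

G2 stuck-at-1

Fault-free values for test 1 (A=0, B=1): G1=0, G2=0, G3=0, G4=0, G5=1, giving Y=1. Observed 0.
Test 1: faults giving observed 0 are {G2 stuck-at-1, G3 stuck-at-1, G4 stuck-at-1, G5 stuck-at-0}.
Test 2 (A=0, B=0): fault-free G1=0, G2=0, G3=0, G4=0, G5=1 → 1; observed 1. Eliminates G3 stuck-at-1, G4 stuck-at-1, G5 stuck-at-0.
Only G2 stuck-at-1 is consistent with every test.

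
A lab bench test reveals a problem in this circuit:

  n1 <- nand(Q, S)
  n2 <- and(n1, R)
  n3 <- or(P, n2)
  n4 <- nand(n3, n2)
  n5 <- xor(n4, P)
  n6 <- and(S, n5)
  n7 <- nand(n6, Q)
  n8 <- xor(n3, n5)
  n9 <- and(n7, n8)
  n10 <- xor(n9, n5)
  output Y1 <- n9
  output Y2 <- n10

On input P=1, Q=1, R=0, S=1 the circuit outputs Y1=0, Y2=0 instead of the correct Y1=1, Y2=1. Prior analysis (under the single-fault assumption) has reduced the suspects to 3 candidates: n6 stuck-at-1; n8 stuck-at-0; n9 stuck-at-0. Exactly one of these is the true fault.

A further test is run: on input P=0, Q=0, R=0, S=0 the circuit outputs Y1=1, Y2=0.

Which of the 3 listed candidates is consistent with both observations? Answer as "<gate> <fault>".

n6 stuck-at-1

Evaluate each candidate on input P=0, Q=0, R=0, S=0:
  n6 stuck-at-1: n1=1, n2=0, n3=0, n4=1, n5=1, n6=1 [stuck-at-1], n7=1, n8=1, n9=1, n10=0 → Y1=1, Y2=0 — matches
  n8 stuck-at-0: n1=1, n2=0, n3=0, n4=1, n5=1, n6=0, n7=1, n8=0 [stuck-at-0], n9=0, n10=1 → Y1=0, Y2=1 — eliminated
  n9 stuck-at-0: n1=1, n2=0, n3=0, n4=1, n5=1, n6=0, n7=1, n8=1, n9=0 [stuck-at-0], n10=1 → Y1=0, Y2=1 — eliminated
Only n6 stuck-at-1 reproduces the observed Y1=1, Y2=0.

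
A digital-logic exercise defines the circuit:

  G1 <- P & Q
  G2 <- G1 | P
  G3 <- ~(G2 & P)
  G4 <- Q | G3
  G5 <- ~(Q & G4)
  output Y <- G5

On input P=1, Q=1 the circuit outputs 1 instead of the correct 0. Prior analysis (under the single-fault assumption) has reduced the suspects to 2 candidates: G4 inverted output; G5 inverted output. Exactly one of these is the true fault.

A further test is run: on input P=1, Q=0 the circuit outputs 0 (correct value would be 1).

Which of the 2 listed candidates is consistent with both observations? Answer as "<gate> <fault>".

G5 inverted output

Evaluate each candidate on input P=1, Q=0:
  G4 inverted output: G1=0, G2=1, G3=0, G4=1 [inverted output], G5=1 → 1 — eliminated
  G5 inverted output: G1=0, G2=1, G3=0, G4=0, G5=0 [inverted output] → 0 — matches
Only G5 inverted output reproduces the observed 0.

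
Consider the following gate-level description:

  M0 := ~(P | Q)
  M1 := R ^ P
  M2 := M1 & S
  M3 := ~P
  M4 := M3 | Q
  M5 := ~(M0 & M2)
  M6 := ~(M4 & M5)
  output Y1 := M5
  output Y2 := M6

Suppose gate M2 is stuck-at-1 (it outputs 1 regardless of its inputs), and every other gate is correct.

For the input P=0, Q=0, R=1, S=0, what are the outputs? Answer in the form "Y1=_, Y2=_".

Y1=0, Y2=1

Propagate with M2 forced: M0=1, M1=1, M2=1 [stuck-at-1], M3=1, M4=1, M5=0, M6=1.
So the outputs are Y1=0, Y2=1. (Without the fault they would be Y1=1, Y2=0.)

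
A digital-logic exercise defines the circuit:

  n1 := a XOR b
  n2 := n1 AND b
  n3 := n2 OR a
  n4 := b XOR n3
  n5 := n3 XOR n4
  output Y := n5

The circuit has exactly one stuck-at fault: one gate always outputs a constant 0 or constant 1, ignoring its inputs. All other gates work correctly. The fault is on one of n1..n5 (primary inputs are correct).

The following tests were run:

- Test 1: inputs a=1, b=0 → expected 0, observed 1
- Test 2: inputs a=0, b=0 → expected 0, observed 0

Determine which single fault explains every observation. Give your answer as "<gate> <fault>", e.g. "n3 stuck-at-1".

Fault-free values for test 1 (a=1, b=0): n1=1, n2=0, n3=1, n4=1, n5=0, giving Y=0. Observed 1.
Test 1: faults giving observed 1 are {n4 stuck-at-0, n5 stuck-at-1}.
Test 2 (a=0, b=0): fault-free n1=0, n2=0, n3=0, n4=0, n5=0 → 0; observed 0. Eliminates n5 stuck-at-1.
Only n4 stuck-at-0 is consistent with every test.

n4 stuck-at-0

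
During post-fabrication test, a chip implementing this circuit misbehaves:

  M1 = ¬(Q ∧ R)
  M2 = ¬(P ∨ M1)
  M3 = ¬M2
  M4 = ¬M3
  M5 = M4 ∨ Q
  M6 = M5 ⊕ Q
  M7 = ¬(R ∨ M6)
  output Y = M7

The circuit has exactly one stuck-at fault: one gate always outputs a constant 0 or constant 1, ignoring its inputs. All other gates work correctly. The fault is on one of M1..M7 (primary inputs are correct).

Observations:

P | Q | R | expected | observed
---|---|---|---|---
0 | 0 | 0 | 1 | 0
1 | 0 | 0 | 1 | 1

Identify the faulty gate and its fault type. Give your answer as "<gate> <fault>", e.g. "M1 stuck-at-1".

Fault-free values for test 1 (P=0, Q=0, R=0): M1=1, M2=0, M3=1, M4=0, M5=0, M6=0, M7=1, giving Y=1. Observed 0.
Test 1: faults giving observed 0 are {M1 stuck-at-0, M2 stuck-at-1, M3 stuck-at-0, M4 stuck-at-1, M5 stuck-at-1, M6 stuck-at-1, M7 stuck-at-0}.
Test 2 (P=1, Q=0, R=0): fault-free M1=1, M2=0, M3=1, M4=0, M5=0, M6=0, M7=1 → 1; observed 1. Eliminates M2 stuck-at-1, M3 stuck-at-0, M4 stuck-at-1, M5 stuck-at-1, M6 stuck-at-1, M7 stuck-at-0.
Only M1 stuck-at-0 is consistent with every test.

M1 stuck-at-0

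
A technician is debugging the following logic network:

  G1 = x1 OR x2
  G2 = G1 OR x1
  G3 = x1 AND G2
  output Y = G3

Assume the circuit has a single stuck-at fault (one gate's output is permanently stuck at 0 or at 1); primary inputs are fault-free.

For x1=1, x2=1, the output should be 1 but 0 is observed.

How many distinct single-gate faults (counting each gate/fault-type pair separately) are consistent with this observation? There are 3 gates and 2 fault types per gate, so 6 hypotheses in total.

Fault-free: G1=1, G2=1, G3=1 → 1. Observed 0.
  G1 stuck-at-0: output 1 ✗
  G1 stuck-at-1: output 1 ✗
  G2 stuck-at-0: output 0 ✓
  G2 stuck-at-1: output 1 ✗
  G3 stuck-at-0: output 0 ✓
  G3 stuck-at-1: output 1 ✗
Consistent faults: {G2 stuck-at-0, G3 stuck-at-0} — 2 in all.

2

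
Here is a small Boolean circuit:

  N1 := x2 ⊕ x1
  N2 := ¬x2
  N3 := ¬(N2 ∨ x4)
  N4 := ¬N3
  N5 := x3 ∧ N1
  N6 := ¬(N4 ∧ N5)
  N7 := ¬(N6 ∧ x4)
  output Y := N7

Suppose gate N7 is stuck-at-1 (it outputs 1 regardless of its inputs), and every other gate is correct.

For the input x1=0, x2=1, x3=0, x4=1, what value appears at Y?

Propagate with N7 forced: N1=1, N2=0, N3=0, N4=1, N5=0, N6=1, N7=1 [stuck-at-1].
So Y = 1. (Without the fault it would be 0.)

1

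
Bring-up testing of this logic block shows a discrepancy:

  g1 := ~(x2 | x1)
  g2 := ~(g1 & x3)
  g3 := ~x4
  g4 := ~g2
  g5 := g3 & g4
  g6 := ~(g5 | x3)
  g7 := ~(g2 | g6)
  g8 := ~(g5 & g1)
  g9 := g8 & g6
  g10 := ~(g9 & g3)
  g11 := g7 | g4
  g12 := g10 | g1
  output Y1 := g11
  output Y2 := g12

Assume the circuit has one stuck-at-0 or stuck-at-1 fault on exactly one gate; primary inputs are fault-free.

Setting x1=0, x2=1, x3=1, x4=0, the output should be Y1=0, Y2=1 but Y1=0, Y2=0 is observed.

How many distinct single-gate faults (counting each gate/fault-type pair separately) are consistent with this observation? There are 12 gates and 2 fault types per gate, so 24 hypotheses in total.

4

Fault-free: g1=0, g2=1, g3=1, g4=0, g5=0, g6=0, g7=0, g8=1, g9=0, g10=1, g11=0, g12=1 → Y1=0, Y2=1. Observed Y1=0, Y2=0.
  g1: none of the 2 fault types match ✗
  g2: none of the 2 fault types match ✗
  g3: none of the 2 fault types match ✗
  g4: none of the 2 fault types match ✗
  g5: none of the 2 fault types match ✗
  g6: stuck-at-1 ✓; others ✗
  g7: none of the 2 fault types match ✗
  g8: none of the 2 fault types match ✗
  g9: stuck-at-1 ✓; others ✗
  g10: stuck-at-0 ✓; others ✗
  g11: none of the 2 fault types match ✗
  g12: stuck-at-0 ✓; others ✗
Consistent faults: {g6 stuck-at-1, g9 stuck-at-1, g10 stuck-at-0, g12 stuck-at-0} — 4 in all.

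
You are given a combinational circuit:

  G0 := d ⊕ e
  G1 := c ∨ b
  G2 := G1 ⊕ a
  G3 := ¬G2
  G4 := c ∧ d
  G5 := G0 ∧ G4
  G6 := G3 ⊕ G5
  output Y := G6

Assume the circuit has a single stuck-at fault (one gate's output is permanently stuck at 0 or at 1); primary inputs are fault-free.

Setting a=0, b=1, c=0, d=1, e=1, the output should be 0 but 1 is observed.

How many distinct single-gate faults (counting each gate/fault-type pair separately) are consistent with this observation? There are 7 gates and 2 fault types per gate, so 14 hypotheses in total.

5

Fault-free: G0=0, G1=1, G2=1, G3=0, G4=0, G5=0, G6=0 → 0. Observed 1.
  G0 stuck-at-0: output 0 ✗
  G0 stuck-at-1: output 0 ✗
  G1 stuck-at-0: output 1 ✓
  G1 stuck-at-1: output 0 ✗
  G2 stuck-at-0: output 1 ✓
  G2 stuck-at-1: output 0 ✗
  G3 stuck-at-0: output 0 ✗
  G3 stuck-at-1: output 1 ✓
  G4 stuck-at-0: output 0 ✗
  G4 stuck-at-1: output 0 ✗
  G5 stuck-at-0: output 0 ✗
  G5 stuck-at-1: output 1 ✓
  G6 stuck-at-0: output 0 ✗
  G6 stuck-at-1: output 1 ✓
Consistent faults: {G1 stuck-at-0, G2 stuck-at-0, G3 stuck-at-1, G5 stuck-at-1, G6 stuck-at-1} — 5 in all.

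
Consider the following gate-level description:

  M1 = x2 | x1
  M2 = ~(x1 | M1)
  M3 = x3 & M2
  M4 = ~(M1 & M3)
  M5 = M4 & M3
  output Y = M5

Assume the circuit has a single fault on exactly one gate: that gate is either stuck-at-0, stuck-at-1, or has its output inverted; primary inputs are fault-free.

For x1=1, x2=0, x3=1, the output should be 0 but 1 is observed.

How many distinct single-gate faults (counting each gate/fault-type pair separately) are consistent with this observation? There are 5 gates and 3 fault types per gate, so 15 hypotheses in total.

2

Fault-free: M1=1, M2=0, M3=0, M4=1, M5=0 → 0. Observed 1.
  M1: none of the 3 fault types match ✗
  M2: none of the 3 fault types match ✗
  M3: none of the 3 fault types match ✗
  M4: none of the 3 fault types match ✗
  M5: stuck-at-1, inverted output ✓; others ✗
Consistent faults: {M5 stuck-at-1, M5 inverted output} — 2 in all.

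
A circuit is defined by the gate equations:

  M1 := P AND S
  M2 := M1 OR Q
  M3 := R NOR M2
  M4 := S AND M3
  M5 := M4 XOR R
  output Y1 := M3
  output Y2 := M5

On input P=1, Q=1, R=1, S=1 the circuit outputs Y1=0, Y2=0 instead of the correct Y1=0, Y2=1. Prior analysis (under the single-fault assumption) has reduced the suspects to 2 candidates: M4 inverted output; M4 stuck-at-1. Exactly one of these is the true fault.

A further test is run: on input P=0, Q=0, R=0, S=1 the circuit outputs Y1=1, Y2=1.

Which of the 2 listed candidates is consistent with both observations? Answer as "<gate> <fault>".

Evaluate each candidate on input P=0, Q=0, R=0, S=1:
  M4 inverted output: M1=0, M2=0, M3=1, M4=0 [inverted output], M5=0 → Y1=1, Y2=0 — eliminated
  M4 stuck-at-1: M1=0, M2=0, M3=1, M4=1 [stuck-at-1], M5=1 → Y1=1, Y2=1 — matches
Only M4 stuck-at-1 reproduces the observed Y1=1, Y2=1.

M4 stuck-at-1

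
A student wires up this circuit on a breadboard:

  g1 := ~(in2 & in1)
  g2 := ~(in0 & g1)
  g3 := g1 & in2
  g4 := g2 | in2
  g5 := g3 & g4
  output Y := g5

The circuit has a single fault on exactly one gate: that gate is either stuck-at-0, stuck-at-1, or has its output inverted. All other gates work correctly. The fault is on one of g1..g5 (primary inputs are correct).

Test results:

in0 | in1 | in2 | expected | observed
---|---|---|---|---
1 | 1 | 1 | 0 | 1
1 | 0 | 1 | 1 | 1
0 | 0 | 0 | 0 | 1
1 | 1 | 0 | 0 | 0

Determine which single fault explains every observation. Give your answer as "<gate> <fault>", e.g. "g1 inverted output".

g3 stuck-at-1

Fault-free values for test 1 (in0=1, in1=1, in2=1): g1=0, g2=1, g3=0, g4=1, g5=0, giving Y=0. Observed 1.
Test 1: faults giving observed 1 are {g1 stuck-at-1, g1 inverted output, g3 stuck-at-1, g3 inverted output, g5 stuck-at-1, g5 inverted output}.
Test 2 (in0=1, in1=0, in2=1): fault-free g1=1, g2=0, g3=1, g4=1, g5=1 → 1; observed 1. Eliminates g1 inverted output, g3 inverted output, g5 inverted output.
Test 3 (in0=0, in1=0, in2=0): fault-free g1=1, g2=1, g3=0, g4=1, g5=0 → 0; observed 1. Eliminates g1 stuck-at-1.
Test 4 (in0=1, in1=1, in2=0): fault-free g1=1, g2=0, g3=0, g4=0, g5=0 → 0; observed 0. Eliminates g5 stuck-at-1.
Only g3 stuck-at-1 is consistent with every test.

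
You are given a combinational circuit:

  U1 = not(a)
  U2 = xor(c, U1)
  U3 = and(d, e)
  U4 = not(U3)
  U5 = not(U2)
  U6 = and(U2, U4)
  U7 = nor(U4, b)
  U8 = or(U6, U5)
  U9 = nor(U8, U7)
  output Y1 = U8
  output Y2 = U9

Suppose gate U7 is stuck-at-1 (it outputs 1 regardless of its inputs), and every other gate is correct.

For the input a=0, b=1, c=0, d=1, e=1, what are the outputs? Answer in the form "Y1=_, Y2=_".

Y1=0, Y2=0

Propagate with U7 forced: U1=1, U2=1, U3=1, U4=0, U5=0, U6=0, U7=1 [stuck-at-1], U8=0, U9=0.
So the outputs are Y1=0, Y2=0. (Without the fault they would be Y1=0, Y2=1.)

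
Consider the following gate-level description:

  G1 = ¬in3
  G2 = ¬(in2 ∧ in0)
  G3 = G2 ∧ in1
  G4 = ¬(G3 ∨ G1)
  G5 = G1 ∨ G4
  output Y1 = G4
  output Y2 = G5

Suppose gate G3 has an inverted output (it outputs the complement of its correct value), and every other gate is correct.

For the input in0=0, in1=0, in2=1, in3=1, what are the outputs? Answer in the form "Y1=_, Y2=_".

Y1=0, Y2=0

Propagate with G3 forced: G1=0, G2=1, G3=1 [inverted output], G4=0, G5=0.
So the outputs are Y1=0, Y2=0. (Without the fault they would be Y1=1, Y2=1.)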